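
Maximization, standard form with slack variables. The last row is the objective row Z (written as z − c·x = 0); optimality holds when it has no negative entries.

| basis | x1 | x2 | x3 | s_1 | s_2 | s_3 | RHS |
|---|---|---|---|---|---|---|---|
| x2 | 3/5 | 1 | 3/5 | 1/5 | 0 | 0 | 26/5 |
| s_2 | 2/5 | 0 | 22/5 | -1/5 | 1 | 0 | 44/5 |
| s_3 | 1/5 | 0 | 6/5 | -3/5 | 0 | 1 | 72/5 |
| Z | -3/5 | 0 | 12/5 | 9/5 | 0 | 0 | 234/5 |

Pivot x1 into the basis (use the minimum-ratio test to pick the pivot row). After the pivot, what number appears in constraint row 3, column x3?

Ratio test on column x1 — row 1: (26/5)/(3/5) = 26/3; row 2: (44/5)/(2/5) = 22; row 3: (72/5)/(1/5) = 72. Minimum is 26/3 at row 1 (x2 leaves); pivot element 3/5.
Divide row 1 by 3/5; eliminate column x1 from the other rows.
Row 3 update in column x3: 6/5 − (1/5)·1 = 1.

1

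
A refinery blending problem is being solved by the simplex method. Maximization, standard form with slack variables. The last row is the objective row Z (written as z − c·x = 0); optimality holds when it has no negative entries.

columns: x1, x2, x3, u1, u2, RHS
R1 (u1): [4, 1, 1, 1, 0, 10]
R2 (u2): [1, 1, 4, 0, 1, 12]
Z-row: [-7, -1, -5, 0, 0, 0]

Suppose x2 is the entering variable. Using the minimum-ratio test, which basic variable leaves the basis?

Column x2 entries and ratios — u1: 10/1 = 10; u2: 12/1 = 12.
Smallest ratio is 10 in the row of u1, so u1 leaves.

u1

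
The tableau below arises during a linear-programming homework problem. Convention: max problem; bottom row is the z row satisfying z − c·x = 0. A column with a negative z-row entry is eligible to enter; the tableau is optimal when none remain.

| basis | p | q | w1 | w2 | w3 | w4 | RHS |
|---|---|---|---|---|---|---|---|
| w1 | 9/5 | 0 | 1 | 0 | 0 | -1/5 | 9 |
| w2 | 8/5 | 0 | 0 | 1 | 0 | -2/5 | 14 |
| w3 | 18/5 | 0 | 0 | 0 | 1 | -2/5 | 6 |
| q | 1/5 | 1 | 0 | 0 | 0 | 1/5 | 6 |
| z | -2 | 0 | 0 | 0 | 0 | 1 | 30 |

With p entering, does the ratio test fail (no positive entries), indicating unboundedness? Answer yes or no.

Column p has positive entries in row(s) 1, 2, 3, 4, so the ratio test bounds it — not unbounded.

no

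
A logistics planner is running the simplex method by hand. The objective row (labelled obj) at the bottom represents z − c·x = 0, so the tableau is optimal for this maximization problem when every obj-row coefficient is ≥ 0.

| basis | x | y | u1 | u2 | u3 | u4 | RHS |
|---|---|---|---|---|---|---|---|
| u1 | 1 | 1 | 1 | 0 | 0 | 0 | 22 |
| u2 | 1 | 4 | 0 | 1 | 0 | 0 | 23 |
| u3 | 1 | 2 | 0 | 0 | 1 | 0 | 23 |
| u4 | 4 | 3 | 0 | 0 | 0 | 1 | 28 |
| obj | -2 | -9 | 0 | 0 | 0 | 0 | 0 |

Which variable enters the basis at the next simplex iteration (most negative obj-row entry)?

Negative obj-row entries: x: -2, y: -9.
The most negative is -9 in column y, so y enters.

y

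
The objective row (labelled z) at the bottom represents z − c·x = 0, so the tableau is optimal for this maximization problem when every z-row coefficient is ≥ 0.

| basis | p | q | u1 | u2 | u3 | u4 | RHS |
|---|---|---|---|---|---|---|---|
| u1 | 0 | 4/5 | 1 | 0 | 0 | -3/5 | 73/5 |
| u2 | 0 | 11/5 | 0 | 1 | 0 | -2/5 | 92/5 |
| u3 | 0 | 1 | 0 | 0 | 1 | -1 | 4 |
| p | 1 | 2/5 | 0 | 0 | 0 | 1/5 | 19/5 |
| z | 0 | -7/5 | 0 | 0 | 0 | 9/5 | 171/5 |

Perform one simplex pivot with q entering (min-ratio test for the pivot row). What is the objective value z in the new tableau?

199/5

Ratio test on column q — row 1: (73/5)/(4/5) = 73/4; row 2: (92/5)/(11/5) = 92/11; row 3: 4/1 = 4; row 4: (19/5)/(2/5) = 19/2. Minimum is 4 at row 3 (u3 leaves); pivot element 1.
Pivot on row 3; the z-row RHS becomes 171/5 − (-7/5)·4 = 199/5.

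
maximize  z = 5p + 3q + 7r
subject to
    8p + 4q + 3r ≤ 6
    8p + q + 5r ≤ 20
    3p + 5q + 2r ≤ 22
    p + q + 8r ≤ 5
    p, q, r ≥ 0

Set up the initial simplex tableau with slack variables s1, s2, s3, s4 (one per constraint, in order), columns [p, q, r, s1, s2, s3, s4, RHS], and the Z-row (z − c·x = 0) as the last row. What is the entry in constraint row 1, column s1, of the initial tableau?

Slack s1 belongs to constraint 1; its column is the unit vector e_1, so the entry in row 1 is 1.

1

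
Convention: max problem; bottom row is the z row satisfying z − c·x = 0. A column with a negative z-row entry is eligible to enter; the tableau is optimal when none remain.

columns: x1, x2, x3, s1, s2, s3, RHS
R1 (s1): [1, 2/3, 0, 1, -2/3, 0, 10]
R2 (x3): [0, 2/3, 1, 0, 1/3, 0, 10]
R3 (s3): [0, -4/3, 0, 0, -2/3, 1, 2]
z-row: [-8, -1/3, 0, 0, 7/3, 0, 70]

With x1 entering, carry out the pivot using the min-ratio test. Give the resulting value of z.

Ratio test on column x1 — row 1: 10/1 = 10; row 2: entry 0 ≤ 0; row 3: entry 0 ≤ 0. Minimum is 10 at row 1 (s1 leaves); pivot element 1.
Pivot on row 1; the z-row RHS becomes 70 − (-8)·10 = 150.

150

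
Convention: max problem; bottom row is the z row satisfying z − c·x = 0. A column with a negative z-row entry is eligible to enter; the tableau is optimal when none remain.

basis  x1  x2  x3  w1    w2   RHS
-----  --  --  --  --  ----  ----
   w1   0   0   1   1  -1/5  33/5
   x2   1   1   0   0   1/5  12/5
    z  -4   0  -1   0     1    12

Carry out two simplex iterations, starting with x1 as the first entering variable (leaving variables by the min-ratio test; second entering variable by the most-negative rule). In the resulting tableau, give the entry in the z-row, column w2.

8/5

Ratio test on column x1 — row 1: entry 0 ≤ 0; row 2: (12/5)/1 = 12/5. Minimum is 12/5 at row 2 (x2 leaves); pivot element 1.
Divide row 2 by 1; eliminate column x1 from the other rows.
Second iteration: most negative z-row entry is -1 in column x3, so x3 enters.
Ratio test on column x3 — row 1: (33/5)/1 = 33/5; row 2: entry 0 ≤ 0. Minimum is 33/5 at row 1 (w1 leaves); pivot element 1.
Divide row 1 by 1; eliminate column x3 from the other rows.
After both pivots, the entry at the z-row, column w2 is 8/5.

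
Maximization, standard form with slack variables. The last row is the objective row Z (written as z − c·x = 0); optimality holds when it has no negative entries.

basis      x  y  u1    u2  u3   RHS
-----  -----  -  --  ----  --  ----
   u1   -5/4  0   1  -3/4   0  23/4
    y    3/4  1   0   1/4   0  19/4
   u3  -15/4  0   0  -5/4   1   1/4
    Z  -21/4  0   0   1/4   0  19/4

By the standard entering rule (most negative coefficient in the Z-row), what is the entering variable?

x

Negative Z-row entries: x: -21/4.
The most negative is -21/4 in column x, so x enters.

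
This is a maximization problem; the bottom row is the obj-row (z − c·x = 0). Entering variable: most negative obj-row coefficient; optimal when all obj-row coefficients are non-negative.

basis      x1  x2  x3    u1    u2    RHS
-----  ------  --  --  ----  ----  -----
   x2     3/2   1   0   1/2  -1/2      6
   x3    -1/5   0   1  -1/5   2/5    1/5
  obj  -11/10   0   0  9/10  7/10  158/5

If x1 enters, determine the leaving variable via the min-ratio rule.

Column x1 entries and ratios — x2: 6/(3/2) = 4; x3: -1/5 ≤ 0, skip.
Smallest ratio is 4 in the row of x2, so x2 leaves.

x2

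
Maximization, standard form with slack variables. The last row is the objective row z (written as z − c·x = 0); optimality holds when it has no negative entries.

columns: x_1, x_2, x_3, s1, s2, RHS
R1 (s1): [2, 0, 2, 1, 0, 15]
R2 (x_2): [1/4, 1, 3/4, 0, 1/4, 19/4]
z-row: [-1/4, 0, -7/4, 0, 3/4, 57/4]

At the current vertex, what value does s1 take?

s1 is basic (row 1); its value is the RHS of that row, 15.

15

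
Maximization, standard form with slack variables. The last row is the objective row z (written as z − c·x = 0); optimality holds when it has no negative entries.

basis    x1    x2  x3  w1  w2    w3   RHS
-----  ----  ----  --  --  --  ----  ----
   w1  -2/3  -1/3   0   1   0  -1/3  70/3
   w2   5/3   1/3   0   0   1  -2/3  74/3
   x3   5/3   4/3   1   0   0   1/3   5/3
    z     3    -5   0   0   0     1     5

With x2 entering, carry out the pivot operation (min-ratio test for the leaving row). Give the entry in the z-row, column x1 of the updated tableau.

37/4

Ratio test on column x2 — row 1: entry -1/3 ≤ 0; row 2: (74/3)/(1/3) = 74; row 3: (5/3)/(4/3) = 5/4. Minimum is 5/4 at row 3 (x3 leaves); pivot element 4/3.
Divide row 3 by 4/3; eliminate column x2 from the other rows.
z-row update in column x1: 3 − (-5)·(5/4) = 37/4.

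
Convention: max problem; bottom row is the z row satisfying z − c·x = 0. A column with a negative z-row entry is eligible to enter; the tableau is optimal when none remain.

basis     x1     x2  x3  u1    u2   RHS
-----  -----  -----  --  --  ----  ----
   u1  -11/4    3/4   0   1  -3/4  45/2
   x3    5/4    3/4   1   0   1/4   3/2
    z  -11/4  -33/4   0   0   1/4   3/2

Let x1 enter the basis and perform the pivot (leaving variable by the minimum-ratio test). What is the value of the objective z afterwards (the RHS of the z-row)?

Ratio test on column x1 — row 1: entry -11/4 ≤ 0; row 2: (3/2)/(5/4) = 6/5. Minimum is 6/5 at row 2 (x3 leaves); pivot element 5/4.
Pivot on row 2; the z-row RHS becomes 3/2 − (-11/4)·(6/5) = 24/5.

24/5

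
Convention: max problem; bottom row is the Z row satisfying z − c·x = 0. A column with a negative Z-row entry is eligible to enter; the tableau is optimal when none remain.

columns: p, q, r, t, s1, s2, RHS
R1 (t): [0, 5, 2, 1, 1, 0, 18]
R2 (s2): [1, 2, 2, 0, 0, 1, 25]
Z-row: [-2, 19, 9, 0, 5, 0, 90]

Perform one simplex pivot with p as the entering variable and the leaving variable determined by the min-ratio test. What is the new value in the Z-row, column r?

Ratio test on column p — row 1: entry 0 ≤ 0; row 2: 25/1 = 25. Minimum is 25 at row 2 (s2 leaves); pivot element 1.
Divide row 2 by 1; eliminate column p from the other rows.
Z-row update in column r: 9 − (-2)·2 = 13.

13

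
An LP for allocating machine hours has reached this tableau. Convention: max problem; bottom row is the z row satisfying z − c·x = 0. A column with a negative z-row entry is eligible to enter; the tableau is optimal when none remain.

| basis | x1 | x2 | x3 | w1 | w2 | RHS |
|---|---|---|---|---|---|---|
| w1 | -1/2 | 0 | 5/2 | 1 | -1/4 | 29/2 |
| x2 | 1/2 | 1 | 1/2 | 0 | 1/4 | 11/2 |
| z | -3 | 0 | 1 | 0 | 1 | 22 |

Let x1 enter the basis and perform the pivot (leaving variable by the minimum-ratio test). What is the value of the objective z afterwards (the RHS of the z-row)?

Ratio test on column x1 — row 1: entry -1/2 ≤ 0; row 2: (11/2)/(1/2) = 11. Minimum is 11 at row 2 (x2 leaves); pivot element 1/2.
Pivot on row 2; the z-row RHS becomes 22 − (-3)·11 = 55.

55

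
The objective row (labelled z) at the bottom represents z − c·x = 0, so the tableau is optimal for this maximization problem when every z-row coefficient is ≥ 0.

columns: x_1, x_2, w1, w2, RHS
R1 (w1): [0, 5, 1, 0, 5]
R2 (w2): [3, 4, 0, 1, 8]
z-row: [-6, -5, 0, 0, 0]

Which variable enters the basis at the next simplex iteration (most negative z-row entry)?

Negative z-row entries: x_1: -6, x_2: -5.
The most negative is -6 in column x_1, so x_1 enters.

x_1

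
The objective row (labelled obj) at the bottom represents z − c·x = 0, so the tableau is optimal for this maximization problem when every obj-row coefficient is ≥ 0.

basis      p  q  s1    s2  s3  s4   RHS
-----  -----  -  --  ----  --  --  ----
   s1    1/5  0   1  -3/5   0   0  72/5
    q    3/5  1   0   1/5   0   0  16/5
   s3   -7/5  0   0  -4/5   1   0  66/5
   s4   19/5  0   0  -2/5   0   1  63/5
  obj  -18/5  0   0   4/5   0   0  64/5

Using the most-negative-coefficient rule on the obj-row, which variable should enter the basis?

Negative obj-row entries: p: -18/5.
The most negative is -18/5 in column p, so p enters.

p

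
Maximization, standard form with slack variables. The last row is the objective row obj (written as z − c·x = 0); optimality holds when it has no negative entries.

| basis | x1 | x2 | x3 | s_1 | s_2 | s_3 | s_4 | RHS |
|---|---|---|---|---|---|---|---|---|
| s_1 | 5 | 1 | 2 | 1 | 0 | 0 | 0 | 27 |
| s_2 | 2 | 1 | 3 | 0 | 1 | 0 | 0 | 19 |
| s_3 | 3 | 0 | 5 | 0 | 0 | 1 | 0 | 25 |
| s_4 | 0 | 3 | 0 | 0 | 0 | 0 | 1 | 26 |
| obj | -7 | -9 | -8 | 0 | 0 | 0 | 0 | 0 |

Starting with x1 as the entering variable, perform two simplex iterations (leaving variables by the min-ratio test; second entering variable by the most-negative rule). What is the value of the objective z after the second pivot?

311/3

Ratio test on column x1 — row 1: 27/5 = 27/5; row 2: 19/2 = 19/2; row 3: 25/3 = 25/3; row 4: entry 0 ≤ 0. Minimum is 27/5 at row 1 (s_1 leaves); pivot element 5.
Pivot on row 1; the obj-row RHS becomes 0 − (-7)·(27/5) = 189/5.
Next entering variable (most negative obj-row entry -38/5): x2.
Ratio test on column x2 — row 1: (27/5)/(1/5) = 27; row 2: (41/5)/(3/5) = 41/3; row 3: entry -3/5 ≤ 0; row 4: 26/3 = 26/3. Minimum is 26/3 at row 4 (s_4 leaves); pivot element 3.
After the second pivot the obj-row RHS is 189/5 − (-38/5)·(26/3) = 311/3.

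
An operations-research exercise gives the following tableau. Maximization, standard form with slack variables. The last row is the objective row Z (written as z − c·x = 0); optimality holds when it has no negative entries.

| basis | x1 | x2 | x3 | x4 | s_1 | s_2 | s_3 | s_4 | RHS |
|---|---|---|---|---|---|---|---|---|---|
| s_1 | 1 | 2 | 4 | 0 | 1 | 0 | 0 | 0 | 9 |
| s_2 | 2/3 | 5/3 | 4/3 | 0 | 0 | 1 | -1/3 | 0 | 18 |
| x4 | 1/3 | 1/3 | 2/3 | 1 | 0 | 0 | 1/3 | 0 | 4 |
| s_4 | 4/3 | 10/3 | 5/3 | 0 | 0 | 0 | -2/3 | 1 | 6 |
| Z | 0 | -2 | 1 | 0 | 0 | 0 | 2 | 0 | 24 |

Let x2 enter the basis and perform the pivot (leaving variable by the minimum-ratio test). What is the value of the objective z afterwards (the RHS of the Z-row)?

Ratio test on column x2 — row 1: 9/2 = 9/2; row 2: 18/(5/3) = 54/5; row 3: 4/(1/3) = 12; row 4: 6/(10/3) = 9/5. Minimum is 9/5 at row 4 (s_4 leaves); pivot element 10/3.
Pivot on row 4; the Z-row RHS becomes 24 − (-2)·(9/5) = 138/5.

138/5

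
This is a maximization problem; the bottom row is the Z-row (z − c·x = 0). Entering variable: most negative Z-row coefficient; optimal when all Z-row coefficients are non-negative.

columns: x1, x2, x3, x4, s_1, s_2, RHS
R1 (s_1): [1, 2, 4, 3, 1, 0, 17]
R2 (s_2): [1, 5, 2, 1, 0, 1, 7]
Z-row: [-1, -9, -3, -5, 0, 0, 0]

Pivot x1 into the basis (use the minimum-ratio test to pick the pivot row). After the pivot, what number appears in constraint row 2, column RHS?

7

Ratio test on column x1 — row 1: 17/1 = 17; row 2: 7/1 = 7. Minimum is 7 at row 2 (s_2 leaves); pivot element 1.
Divide row 2 by 1; eliminate column x1 from the other rows.
In the new row 2, the RHS entry is the old entry divided by the pivot: 7/1 = 7.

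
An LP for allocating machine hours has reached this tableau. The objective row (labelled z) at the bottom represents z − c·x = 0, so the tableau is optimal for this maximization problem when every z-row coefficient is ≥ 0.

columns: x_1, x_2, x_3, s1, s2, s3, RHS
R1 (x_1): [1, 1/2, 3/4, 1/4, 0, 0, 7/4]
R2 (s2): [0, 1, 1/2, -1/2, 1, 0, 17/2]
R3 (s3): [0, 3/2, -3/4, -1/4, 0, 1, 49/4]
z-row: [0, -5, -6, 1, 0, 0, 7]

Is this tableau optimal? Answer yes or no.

no

The z-row has a negative entry -6 in column x_3, so it is not optimal.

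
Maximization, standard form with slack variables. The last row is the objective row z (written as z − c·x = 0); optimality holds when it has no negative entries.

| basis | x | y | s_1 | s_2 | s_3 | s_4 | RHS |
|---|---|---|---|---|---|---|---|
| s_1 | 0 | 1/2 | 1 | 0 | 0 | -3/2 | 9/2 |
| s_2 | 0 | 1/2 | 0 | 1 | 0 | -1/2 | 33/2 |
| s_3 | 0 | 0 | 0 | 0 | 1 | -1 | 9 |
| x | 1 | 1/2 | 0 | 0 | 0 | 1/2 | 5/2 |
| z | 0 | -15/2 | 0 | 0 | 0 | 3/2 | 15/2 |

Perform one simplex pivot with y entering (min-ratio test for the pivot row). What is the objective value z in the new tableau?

45

Ratio test on column y — row 1: (9/2)/(1/2) = 9; row 2: (33/2)/(1/2) = 33; row 3: entry 0 ≤ 0; row 4: (5/2)/(1/2) = 5. Minimum is 5 at row 4 (x leaves); pivot element 1/2.
Pivot on row 4; the z-row RHS becomes 15/2 − (-15/2)·5 = 45.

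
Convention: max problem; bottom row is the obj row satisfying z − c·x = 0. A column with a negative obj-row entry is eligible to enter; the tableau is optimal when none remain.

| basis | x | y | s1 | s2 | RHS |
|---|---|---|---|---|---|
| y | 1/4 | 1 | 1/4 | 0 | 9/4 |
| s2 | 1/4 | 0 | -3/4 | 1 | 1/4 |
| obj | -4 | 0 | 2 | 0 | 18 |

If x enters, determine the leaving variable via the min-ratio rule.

Column x entries and ratios — y: (9/4)/(1/4) = 9; s2: (1/4)/(1/4) = 1.
Smallest ratio is 1 in the row of s2, so s2 leaves.

s2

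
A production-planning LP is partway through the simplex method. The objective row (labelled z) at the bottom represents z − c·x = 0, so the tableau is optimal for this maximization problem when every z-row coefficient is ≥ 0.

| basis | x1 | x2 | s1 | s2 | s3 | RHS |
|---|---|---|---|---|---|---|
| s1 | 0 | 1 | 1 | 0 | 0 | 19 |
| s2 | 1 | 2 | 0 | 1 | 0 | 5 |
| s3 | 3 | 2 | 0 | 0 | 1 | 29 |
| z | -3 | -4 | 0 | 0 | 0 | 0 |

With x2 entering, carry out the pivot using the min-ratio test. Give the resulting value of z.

10

Ratio test on column x2 — row 1: 19/1 = 19; row 2: 5/2 = 5/2; row 3: 29/2 = 29/2. Minimum is 5/2 at row 2 (s2 leaves); pivot element 2.
Pivot on row 2; the z-row RHS becomes 0 − (-4)·(5/2) = 10.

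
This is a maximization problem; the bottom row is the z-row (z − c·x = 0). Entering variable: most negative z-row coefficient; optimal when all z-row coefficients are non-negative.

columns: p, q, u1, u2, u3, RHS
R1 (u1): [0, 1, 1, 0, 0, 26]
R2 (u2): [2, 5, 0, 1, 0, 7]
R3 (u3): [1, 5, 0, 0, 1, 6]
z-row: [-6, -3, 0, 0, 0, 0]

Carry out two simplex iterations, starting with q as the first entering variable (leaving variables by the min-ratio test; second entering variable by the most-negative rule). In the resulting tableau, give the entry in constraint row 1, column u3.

Ratio test on column q — row 1: 26/1 = 26; row 2: 7/5 = 7/5; row 3: 6/5 = 6/5. Minimum is 6/5 at row 3 (u3 leaves); pivot element 5.
Divide row 3 by 5; eliminate column q from the other rows.
Second iteration: most negative z-row entry is -27/5 in column p, so p enters.
Ratio test on column p — row 1: entry -1/5 ≤ 0; row 2: 1/1 = 1; row 3: (6/5)/(1/5) = 6. Minimum is 1 at row 2 (u2 leaves); pivot element 1.
Divide row 2 by 1; eliminate column p from the other rows.
After both pivots, the entry at constraint row 1, column u3 is -2/5.

-2/5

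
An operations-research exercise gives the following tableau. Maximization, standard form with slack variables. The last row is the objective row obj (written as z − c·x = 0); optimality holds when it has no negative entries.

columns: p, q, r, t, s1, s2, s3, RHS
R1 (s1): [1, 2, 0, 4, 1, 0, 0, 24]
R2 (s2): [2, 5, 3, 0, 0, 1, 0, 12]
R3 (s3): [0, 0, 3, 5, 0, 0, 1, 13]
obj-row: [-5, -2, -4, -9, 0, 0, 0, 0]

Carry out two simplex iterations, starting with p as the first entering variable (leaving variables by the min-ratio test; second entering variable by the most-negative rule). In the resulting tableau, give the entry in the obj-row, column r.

Ratio test on column p — row 1: 24/1 = 24; row 2: 12/2 = 6; row 3: entry 0 ≤ 0. Minimum is 6 at row 2 (s2 leaves); pivot element 2.
Divide row 2 by 2; eliminate column p from the other rows.
Second iteration: most negative obj-row entry is -9 in column t, so t enters.
Ratio test on column t — row 1: 18/4 = 9/2; row 2: entry 0 ≤ 0; row 3: 13/5 = 13/5. Minimum is 13/5 at row 3 (s3 leaves); pivot element 5.
Divide row 3 by 5; eliminate column t from the other rows.
After both pivots, the entry at the obj-row, column r is 89/10.

89/10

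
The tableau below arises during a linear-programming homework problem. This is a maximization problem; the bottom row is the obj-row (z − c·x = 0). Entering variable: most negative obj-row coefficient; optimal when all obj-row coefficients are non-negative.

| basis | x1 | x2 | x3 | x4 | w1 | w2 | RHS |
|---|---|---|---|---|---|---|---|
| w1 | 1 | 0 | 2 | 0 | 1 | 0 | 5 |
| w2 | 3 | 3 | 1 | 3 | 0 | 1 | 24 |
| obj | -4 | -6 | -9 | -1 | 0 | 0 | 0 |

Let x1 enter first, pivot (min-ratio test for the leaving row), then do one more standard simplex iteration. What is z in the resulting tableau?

38

Ratio test on column x1 — row 1: 5/1 = 5; row 2: 24/3 = 8. Minimum is 5 at row 1 (w1 leaves); pivot element 1.
Pivot on row 1; the obj-row RHS becomes 0 − (-4)·5 = 20.
Next entering variable (most negative obj-row entry -6): x2.
Ratio test on column x2 — row 1: entry 0 ≤ 0; row 2: 9/3 = 3. Minimum is 3 at row 2 (w2 leaves); pivot element 3.
After the second pivot the obj-row RHS is 20 − (-6)·3 = 38.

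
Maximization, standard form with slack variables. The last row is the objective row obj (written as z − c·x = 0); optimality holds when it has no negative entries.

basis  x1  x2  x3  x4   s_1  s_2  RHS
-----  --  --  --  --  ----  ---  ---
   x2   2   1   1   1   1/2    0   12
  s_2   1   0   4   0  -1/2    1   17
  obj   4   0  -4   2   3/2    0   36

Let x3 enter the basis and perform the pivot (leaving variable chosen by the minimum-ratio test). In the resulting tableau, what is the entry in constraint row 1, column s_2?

Ratio test on column x3 — row 1: 12/1 = 12; row 2: 17/4 = 17/4. Minimum is 17/4 at row 2 (s_2 leaves); pivot element 4.
Divide row 2 by 4; eliminate column x3 from the other rows.
Row 1 update in column s_2: 0 − 1·(1/4) = -1/4.

-1/4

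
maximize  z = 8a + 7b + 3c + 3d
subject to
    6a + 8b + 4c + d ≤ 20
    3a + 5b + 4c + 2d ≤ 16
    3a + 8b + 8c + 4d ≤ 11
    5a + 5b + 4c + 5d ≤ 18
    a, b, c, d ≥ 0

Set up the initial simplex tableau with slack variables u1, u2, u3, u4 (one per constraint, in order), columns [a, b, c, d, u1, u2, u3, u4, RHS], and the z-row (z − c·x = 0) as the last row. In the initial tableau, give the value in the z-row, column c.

-3

The z-row carries the negated objective coefficients: the c entry is -3.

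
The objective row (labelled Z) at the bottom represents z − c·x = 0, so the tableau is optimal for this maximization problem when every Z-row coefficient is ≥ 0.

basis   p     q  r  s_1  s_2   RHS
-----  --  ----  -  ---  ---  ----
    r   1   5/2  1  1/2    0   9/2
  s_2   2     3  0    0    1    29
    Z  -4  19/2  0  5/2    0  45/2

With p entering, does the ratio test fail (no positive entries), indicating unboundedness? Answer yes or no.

no

Column p has positive entries in row(s) 1, 2, so the ratio test bounds it — not unbounded.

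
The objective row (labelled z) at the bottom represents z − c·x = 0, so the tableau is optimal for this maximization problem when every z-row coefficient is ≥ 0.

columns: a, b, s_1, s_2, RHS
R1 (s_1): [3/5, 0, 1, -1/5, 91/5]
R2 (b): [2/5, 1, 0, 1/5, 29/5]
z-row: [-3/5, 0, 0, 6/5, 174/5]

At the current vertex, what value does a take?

0

a is not in the basis, so in the current basic feasible solution a = 0.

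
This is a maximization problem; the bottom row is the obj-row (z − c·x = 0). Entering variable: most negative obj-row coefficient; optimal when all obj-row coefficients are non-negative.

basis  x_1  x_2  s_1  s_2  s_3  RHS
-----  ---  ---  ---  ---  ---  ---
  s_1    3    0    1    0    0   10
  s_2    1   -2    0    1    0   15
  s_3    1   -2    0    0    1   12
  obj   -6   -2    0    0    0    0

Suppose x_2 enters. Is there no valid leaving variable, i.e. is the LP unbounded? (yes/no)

yes

Every constraint-row entry in column x_2 is ≤ 0, so increasing x_2 is unbounded.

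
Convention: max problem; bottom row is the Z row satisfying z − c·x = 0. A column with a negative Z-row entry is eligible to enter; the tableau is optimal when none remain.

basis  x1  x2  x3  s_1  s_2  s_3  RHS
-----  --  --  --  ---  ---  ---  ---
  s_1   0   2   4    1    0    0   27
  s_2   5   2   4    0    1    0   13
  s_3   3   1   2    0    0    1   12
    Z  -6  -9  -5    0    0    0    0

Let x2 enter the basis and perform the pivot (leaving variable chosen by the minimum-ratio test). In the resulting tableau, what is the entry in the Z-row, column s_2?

Ratio test on column x2 — row 1: 27/2 = 27/2; row 2: 13/2 = 13/2; row 3: 12/1 = 12. Minimum is 13/2 at row 2 (s_2 leaves); pivot element 2.
Divide row 2 by 2; eliminate column x2 from the other rows.
Z-row update in column s_2: 0 − (-9)·(1/2) = 9/2.

9/2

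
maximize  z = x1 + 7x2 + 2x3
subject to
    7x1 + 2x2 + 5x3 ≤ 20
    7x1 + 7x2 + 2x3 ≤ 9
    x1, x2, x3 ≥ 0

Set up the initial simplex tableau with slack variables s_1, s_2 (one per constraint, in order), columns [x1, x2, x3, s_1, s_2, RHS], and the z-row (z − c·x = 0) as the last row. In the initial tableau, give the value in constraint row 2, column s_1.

Slack s_1 belongs to constraint 1; its column is the unit vector e_1, so the entry in row 2 is 0.

0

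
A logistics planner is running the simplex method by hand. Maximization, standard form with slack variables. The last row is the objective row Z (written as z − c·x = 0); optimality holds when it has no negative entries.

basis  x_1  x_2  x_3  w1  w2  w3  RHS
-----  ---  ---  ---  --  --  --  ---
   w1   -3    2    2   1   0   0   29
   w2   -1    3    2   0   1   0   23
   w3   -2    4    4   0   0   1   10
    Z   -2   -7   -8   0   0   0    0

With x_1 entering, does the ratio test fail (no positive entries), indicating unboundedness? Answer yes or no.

Every constraint-row entry in column x_1 is ≤ 0, so increasing x_1 is unbounded.

yes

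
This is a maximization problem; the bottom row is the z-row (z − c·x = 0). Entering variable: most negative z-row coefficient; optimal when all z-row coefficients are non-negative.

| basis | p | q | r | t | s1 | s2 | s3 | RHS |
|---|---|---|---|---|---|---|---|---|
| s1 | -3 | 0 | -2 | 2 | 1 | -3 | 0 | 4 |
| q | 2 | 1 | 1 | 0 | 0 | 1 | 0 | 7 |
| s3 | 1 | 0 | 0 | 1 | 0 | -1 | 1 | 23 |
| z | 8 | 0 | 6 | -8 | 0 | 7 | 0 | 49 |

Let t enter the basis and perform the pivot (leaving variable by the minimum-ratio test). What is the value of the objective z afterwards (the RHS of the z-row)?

Ratio test on column t — row 1: 4/2 = 2; row 2: entry 0 ≤ 0; row 3: 23/1 = 23. Minimum is 2 at row 1 (s1 leaves); pivot element 2.
Pivot on row 1; the z-row RHS becomes 49 − (-8)·2 = 65.

65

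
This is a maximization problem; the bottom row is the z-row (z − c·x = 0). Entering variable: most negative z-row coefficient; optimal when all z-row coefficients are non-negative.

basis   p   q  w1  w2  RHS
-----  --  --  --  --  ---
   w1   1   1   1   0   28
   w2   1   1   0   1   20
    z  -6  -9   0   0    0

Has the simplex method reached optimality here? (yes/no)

no

The z-row has a negative entry -9 in column q, so it is not optimal.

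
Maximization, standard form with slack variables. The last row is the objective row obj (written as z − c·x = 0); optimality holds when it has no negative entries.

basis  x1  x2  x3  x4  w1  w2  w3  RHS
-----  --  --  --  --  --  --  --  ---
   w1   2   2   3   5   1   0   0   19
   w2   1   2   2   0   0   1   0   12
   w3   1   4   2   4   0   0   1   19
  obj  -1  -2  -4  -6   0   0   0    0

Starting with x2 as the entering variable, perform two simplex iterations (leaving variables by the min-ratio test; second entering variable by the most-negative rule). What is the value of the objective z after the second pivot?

Ratio test on column x2 — row 1: 19/2 = 19/2; row 2: 12/2 = 6; row 3: 19/4 = 19/4. Minimum is 19/4 at row 3 (w3 leaves); pivot element 4.
Pivot on row 3; the obj-row RHS becomes 0 − (-2)·(19/4) = 19/2.
Next entering variable (most negative obj-row entry -4): x4.
Ratio test on column x4 — row 1: (19/2)/3 = 19/6; row 2: entry -2 ≤ 0; row 3: (19/4)/1 = 19/4. Minimum is 19/6 at row 1 (w1 leaves); pivot element 3.
After the second pivot the obj-row RHS is 19/2 − (-4)·(19/6) = 133/6.

133/6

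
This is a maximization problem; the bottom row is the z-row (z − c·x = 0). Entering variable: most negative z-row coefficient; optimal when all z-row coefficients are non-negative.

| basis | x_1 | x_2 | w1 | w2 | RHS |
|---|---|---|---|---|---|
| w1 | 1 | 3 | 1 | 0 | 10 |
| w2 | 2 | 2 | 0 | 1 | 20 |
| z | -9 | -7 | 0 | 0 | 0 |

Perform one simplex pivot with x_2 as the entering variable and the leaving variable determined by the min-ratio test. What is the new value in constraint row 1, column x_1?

1/3

Ratio test on column x_2 — row 1: 10/3 = 10/3; row 2: 20/2 = 10. Minimum is 10/3 at row 1 (w1 leaves); pivot element 3.
Divide row 1 by 3; eliminate column x_2 from the other rows.
In the new row 1, the x_1 entry is the old entry divided by the pivot: 1/3 = 1/3.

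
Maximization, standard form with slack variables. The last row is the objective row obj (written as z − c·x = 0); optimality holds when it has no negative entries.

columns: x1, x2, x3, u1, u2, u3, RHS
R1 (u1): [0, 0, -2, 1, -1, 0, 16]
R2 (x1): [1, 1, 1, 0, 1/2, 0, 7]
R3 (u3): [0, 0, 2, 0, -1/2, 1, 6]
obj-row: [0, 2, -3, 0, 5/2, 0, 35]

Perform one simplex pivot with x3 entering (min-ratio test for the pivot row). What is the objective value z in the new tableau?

44

Ratio test on column x3 — row 1: entry -2 ≤ 0; row 2: 7/1 = 7; row 3: 6/2 = 3. Minimum is 3 at row 3 (u3 leaves); pivot element 2.
Pivot on row 3; the obj-row RHS becomes 35 − (-3)·3 = 44.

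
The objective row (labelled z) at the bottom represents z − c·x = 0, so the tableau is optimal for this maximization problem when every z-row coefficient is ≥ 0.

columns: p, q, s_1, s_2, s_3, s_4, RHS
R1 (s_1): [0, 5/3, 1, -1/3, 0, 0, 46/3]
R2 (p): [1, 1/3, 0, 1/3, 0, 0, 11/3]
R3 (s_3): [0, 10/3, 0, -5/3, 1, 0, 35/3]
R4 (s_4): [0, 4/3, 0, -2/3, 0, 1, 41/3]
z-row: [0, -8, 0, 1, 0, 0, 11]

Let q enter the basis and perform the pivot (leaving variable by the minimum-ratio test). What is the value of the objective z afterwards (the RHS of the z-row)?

39

Ratio test on column q — row 1: (46/3)/(5/3) = 46/5; row 2: (11/3)/(1/3) = 11; row 3: (35/3)/(10/3) = 7/2; row 4: (41/3)/(4/3) = 41/4. Minimum is 7/2 at row 3 (s_3 leaves); pivot element 10/3.
Pivot on row 3; the z-row RHS becomes 11 − (-8)·(7/2) = 39.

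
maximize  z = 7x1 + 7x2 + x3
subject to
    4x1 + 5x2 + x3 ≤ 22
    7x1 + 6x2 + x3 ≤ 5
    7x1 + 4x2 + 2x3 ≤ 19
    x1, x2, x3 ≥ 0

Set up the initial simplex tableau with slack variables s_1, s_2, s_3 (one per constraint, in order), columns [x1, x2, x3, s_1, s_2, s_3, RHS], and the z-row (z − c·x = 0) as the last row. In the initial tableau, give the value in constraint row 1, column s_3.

Slack s_3 belongs to constraint 3; its column is the unit vector e_3, so the entry in row 1 is 0.

0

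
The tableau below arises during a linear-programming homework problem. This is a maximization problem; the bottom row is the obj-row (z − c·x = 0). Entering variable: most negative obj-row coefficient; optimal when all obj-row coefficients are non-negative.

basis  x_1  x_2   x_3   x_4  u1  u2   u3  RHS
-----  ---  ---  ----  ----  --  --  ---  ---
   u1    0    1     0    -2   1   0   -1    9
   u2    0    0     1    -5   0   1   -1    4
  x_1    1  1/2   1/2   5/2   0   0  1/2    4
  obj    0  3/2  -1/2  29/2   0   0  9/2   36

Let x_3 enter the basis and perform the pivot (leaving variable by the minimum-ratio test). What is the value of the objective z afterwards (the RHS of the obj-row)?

38

Ratio test on column x_3 — row 1: entry 0 ≤ 0; row 2: 4/1 = 4; row 3: 4/(1/2) = 8. Minimum is 4 at row 2 (u2 leaves); pivot element 1.
Pivot on row 2; the obj-row RHS becomes 36 − (-1/2)·4 = 38.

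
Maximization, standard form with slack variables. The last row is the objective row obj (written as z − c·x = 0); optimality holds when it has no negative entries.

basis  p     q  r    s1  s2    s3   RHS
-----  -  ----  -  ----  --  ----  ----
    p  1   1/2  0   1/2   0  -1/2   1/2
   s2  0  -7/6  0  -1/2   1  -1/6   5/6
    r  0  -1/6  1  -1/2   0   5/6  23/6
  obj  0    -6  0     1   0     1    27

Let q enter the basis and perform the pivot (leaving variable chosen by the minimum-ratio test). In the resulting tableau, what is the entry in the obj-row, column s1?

7

Ratio test on column q — row 1: (1/2)/(1/2) = 1; row 2: entry -7/6 ≤ 0; row 3: entry -1/6 ≤ 0. Minimum is 1 at row 1 (p leaves); pivot element 1/2.
Divide row 1 by 1/2; eliminate column q from the other rows.
obj-row update in column s1: 1 − (-6)·1 = 7.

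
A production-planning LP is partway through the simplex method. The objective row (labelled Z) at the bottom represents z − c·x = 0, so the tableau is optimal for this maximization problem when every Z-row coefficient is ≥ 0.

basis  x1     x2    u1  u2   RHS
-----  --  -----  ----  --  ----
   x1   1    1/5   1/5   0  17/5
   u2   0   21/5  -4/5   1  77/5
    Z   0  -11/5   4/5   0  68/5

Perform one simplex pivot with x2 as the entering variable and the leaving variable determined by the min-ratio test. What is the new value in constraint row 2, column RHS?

11/3

Ratio test on column x2 — row 1: (17/5)/(1/5) = 17; row 2: (77/5)/(21/5) = 11/3. Minimum is 11/3 at row 2 (u2 leaves); pivot element 21/5.
Divide row 2 by 21/5; eliminate column x2 from the other rows.
In the new row 2, the RHS entry is the old entry divided by the pivot: (77/5)/(21/5) = 11/3.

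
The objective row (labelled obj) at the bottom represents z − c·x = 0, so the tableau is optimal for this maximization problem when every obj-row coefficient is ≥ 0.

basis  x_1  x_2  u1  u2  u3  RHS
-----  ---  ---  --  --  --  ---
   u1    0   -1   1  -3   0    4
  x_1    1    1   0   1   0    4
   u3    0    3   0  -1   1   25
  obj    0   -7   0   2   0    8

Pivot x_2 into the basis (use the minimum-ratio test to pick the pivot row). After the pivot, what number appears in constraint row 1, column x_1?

Ratio test on column x_2 — row 1: entry -1 ≤ 0; row 2: 4/1 = 4; row 3: 25/3 = 25/3. Minimum is 4 at row 2 (x_1 leaves); pivot element 1.
Divide row 2 by 1; eliminate column x_2 from the other rows.
Row 1 update in column x_1: 0 − (-1)·1 = 1.

1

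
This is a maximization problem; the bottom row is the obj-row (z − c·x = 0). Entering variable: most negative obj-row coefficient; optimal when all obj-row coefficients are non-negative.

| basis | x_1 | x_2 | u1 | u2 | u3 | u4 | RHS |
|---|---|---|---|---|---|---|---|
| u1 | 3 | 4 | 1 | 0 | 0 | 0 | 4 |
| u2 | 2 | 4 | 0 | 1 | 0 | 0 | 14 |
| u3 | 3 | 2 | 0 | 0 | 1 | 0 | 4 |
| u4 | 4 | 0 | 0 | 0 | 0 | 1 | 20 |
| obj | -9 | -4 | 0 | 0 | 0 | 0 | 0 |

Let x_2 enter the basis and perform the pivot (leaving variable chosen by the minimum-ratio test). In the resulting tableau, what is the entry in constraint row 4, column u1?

0

Ratio test on column x_2 — row 1: 4/4 = 1; row 2: 14/4 = 7/2; row 3: 4/2 = 2; row 4: entry 0 ≤ 0. Minimum is 1 at row 1 (u1 leaves); pivot element 4.
Divide row 1 by 4; eliminate column x_2 from the other rows.
Row 4 update in column u1: 0 − 0·(1/4) = 0.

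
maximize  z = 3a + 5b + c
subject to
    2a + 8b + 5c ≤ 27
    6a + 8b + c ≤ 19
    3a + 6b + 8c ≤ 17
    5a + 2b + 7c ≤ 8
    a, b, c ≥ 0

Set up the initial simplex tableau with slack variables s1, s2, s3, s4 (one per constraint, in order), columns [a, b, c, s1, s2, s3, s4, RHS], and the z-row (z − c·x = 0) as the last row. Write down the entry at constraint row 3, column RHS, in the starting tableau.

17

The RHS of constraint 3 is b_3 = 17.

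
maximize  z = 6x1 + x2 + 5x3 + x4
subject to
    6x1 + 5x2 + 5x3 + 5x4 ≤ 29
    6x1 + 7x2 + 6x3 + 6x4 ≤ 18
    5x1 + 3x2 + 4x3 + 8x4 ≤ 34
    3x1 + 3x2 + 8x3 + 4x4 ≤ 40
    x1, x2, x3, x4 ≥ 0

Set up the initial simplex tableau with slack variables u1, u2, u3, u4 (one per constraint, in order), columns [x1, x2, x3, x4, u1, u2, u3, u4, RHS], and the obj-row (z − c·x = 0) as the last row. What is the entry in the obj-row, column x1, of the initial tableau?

The obj-row carries the negated objective coefficients: the x1 entry is -6.

-6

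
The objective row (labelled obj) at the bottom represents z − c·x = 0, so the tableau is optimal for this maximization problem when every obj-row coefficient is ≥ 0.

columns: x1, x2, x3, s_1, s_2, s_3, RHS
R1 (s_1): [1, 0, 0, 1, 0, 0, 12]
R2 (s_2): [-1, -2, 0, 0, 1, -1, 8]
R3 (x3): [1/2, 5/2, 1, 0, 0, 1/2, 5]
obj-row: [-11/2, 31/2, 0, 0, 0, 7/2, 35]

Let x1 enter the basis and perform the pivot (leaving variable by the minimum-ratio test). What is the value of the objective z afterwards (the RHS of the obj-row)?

Ratio test on column x1 — row 1: 12/1 = 12; row 2: entry -1 ≤ 0; row 3: 5/(1/2) = 10. Minimum is 10 at row 3 (x3 leaves); pivot element 1/2.
Pivot on row 3; the obj-row RHS becomes 35 − (-11/2)·10 = 90.

90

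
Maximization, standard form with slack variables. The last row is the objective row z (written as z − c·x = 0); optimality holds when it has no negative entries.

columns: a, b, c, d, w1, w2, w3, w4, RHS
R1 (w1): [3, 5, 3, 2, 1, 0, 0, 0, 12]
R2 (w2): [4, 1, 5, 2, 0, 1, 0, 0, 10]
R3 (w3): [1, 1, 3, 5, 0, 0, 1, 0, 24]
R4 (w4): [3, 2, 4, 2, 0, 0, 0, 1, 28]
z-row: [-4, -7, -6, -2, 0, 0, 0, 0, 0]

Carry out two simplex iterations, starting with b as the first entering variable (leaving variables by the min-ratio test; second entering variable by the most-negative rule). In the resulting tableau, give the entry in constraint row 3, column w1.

-1/11

Ratio test on column b — row 1: 12/5 = 12/5; row 2: 10/1 = 10; row 3: 24/1 = 24; row 4: 28/2 = 14. Minimum is 12/5 at row 1 (w1 leaves); pivot element 5.
Divide row 1 by 5; eliminate column b from the other rows.
Second iteration: most negative z-row entry is -9/5 in column c, so c enters.
Ratio test on column c — row 1: (12/5)/(3/5) = 4; row 2: (38/5)/(22/5) = 19/11; row 3: (108/5)/(12/5) = 9; row 4: (116/5)/(14/5) = 58/7. Minimum is 19/11 at row 2 (w2 leaves); pivot element 22/5.
Divide row 2 by 22/5; eliminate column c from the other rows.
After both pivots, the entry at constraint row 3, column w1 is -1/11.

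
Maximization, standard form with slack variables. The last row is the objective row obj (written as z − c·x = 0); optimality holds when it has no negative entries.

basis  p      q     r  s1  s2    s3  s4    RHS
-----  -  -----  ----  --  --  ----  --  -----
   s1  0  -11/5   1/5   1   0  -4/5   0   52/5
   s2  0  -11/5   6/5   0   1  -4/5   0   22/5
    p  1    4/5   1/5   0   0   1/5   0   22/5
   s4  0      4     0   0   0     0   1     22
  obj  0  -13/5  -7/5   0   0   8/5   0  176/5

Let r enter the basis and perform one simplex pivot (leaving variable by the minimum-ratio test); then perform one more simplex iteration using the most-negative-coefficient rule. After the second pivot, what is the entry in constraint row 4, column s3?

Ratio test on column r — row 1: (52/5)/(1/5) = 52; row 2: (22/5)/(6/5) = 11/3; row 3: (22/5)/(1/5) = 22; row 4: entry 0 ≤ 0. Minimum is 11/3 at row 2 (s2 leaves); pivot element 6/5.
Divide row 2 by 6/5; eliminate column r from the other rows.
Second iteration: most negative obj-row entry is -31/6 in column q, so q enters.
Ratio test on column q — row 1: entry -11/6 ≤ 0; row 2: entry -11/6 ≤ 0; row 3: (11/3)/(7/6) = 22/7; row 4: 22/4 = 11/2. Minimum is 22/7 at row 3 (p leaves); pivot element 7/6.
Divide row 3 by 7/6; eliminate column q from the other rows.
After both pivots, the entry at constraint row 4, column s3 is -8/7.

-8/7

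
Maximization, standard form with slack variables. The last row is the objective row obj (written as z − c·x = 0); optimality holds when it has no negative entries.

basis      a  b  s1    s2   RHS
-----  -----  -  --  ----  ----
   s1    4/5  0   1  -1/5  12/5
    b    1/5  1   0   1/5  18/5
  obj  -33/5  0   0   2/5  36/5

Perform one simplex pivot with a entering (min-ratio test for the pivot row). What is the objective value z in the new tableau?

27

Ratio test on column a — row 1: (12/5)/(4/5) = 3; row 2: (18/5)/(1/5) = 18. Minimum is 3 at row 1 (s1 leaves); pivot element 4/5.
Pivot on row 1; the obj-row RHS becomes 36/5 − (-33/5)·3 = 27.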